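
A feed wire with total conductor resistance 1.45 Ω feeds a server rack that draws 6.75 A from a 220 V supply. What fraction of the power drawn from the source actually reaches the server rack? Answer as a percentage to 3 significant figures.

The feed wire carries the full 6.75 A.
P_line = I² R_line = (6.750)² × 1.45 = 66.07 W
P_source = V I = 220 × 6.750 = 1485 W; P_load = 1419 W
η = P_load / P_source = 1419 / 1485 = 0.9555

95.6 %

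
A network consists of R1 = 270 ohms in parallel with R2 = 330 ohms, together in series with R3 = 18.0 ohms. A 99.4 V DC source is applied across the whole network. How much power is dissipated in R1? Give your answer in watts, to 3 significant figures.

29.1 W

Collapse the R1‖R2 pair into one equivalent R_p; then R_p and R3 form a series string.
R_p = (270×330)/(270+330) = 148.5 Ω
R_total = R_p + 18.0 = 148.5 + 18.0 = 166.5 Ω
I = V / R_total = 99.4 / 166.5 = 0.5970 A
Voltage across the parallel pair: V_p = I × R_p = 0.5970 × 148.5 = 88.65 V
R1 sits across V_p; its power is V_p²/R.
P_R1 = (88.65)² / 270 = 29.11 W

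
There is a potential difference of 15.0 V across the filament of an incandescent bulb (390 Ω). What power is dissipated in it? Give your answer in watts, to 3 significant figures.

Voltage and resistance are given, so P = V²/R is the one-step route.
P = (15.0 V)² / 390 Ω = 0.5769 W

0.577 W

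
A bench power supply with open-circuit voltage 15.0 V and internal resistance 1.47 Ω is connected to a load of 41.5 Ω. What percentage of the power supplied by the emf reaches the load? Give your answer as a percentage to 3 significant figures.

96.6 %

Both r and R carry the same current, so the power split is just the resistance split: η = R/(R+r).
η = R / (R + r) = 41.5 / (41.5 + 1.47) = 0.9658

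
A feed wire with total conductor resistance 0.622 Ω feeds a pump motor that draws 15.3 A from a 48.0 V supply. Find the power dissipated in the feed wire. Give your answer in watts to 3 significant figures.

Only the current and the line resistance are needed for the I²R loss.
The feed wire carries the full 15.3 A.
P_line = I² R_line = (15.30)² × 0.622 = 145.6 W

146 W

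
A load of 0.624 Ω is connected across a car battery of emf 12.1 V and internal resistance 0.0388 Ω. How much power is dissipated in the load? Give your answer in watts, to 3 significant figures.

The internal resistance and the load are in series, so the same I flows through both; get I from ε/(r+R), then I²R for the load.
I = ε / (r + R) = 12.1 / (0.0388 + 0.624) = 18.26 A
P_load = I² R = (18.26)² × 0.624 = 208.0 W

208 W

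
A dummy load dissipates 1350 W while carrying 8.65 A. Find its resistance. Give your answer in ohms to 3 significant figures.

Inverting the appropriate power form: R = P / I².
R = 1350 / (8.650)² = 18.04 Ω

18.0 Ω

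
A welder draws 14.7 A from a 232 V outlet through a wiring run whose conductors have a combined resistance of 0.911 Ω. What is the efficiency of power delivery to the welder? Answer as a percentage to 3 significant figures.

The wiring run carries the full 14.7 A.
P_line = I² R_line = (14.70)² × 0.911 = 196.9 W
P_source = V I = 232 × 14.70 = 3410 W; P_load = 3214 W
η = P_load / P_source = 3214 / 3410 = 0.9423

94.2 %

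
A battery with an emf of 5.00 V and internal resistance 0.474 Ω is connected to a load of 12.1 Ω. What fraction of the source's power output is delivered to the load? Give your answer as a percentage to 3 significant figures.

The source delivers εI, of which I²R reaches the load and I²r is lost; since I is common, η = R/(R+r).
η = R / (R + r) = 12.1 / (12.1 + 0.474) = 0.9623

96.2 %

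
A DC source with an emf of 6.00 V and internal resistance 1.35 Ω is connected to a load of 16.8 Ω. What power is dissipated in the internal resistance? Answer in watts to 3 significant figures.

0.148 W

The source's internal resistance is just another series element carrying I; its dissipation is I²r.
I = ε / (r + R) = 6.00 / (1.35 + 16.8) = 0.3306 A
P_int = I² r = (0.3306)² × 1.35 = 0.1475 W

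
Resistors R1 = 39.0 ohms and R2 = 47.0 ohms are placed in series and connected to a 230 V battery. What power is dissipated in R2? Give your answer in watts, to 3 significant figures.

336 W

In a series string the same current flows through every resistor — find that current, then P = I²R for the one we want.
R_total = 39.0 + 47.0 = 86.00 Ω
I = V / R_total = 230 / 86.00 = 2.674 A
P_R2 = I² × R2 = (2.674)² × 47.0 = 336.2 W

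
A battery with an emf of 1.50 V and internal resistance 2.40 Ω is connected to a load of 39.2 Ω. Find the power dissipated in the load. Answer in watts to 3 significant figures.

0.0510 W

With r and R in series, I = ε/(r+R); the load dissipates I²R.
I = ε / (r + R) = 1.50 / (2.40 + 39.2) = 0.03606 A
P_load = I² R = (0.03606)² × 39.2 = 0.05097 W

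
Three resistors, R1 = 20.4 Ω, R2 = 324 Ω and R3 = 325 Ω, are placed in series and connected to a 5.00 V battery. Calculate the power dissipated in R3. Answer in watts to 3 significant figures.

In a series string the same current flows through every resistor — find that current, then P = I²R for the one we want.
R_total = 20.4 + 324 + 325 = 669.4 Ω
I = V / R_total = 5.00 / 669.4 = 0.007469 A
P_R3 = I² × R3 = (0.007469)² × 325 = 0.01813 W

0.0181 W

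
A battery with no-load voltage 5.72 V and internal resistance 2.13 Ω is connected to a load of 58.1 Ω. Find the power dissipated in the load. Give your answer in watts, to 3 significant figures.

0.524 W

Find the circuit current first, then P = I²R for the load (series elements share I).
I = ε / (r + R) = 5.72 / (2.13 + 58.1) = 0.09497 A
P_load = I² R = (0.09497)² × 58.1 = 0.5240 W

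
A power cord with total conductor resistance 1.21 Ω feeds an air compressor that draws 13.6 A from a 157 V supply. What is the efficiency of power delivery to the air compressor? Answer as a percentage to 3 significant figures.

89.5 %

The power cord carries the full 13.6 A.
P_line = I² R_line = (13.60)² × 1.21 = 223.8 W
P_source = V I = 157 × 13.60 = 2135 W; P_load = 1911 W
η = P_load / P_source = 1911 / 2135 = 0.8952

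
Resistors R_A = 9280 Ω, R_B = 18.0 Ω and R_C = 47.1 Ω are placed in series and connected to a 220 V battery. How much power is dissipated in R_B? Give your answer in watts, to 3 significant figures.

0.00998 W

In a series string the same current flows through every resistor — find that current, then P = I²R for the one we want.
R_total = 9280 + 18.0 + 47.1 = 9345 Ω
I = V / R_total = 220 / 9345 = 0.02354 A
P_R_B = I² × R_B = (0.02354)² × 18.0 = 0.009976 W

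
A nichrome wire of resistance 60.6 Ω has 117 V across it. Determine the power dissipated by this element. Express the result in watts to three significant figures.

With V across and R both known, P = V²/R gives the dissipation directly.
P = (117 V)² / 60.6 Ω = 225.9 W

226 W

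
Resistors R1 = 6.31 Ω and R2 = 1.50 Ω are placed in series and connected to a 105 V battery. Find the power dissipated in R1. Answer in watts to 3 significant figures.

The current is common to all series resistors; compute it, then apply P = I²R for the target.
R_total = 6.31 + 1.50 = 7.810 Ω
I = V / R_total = 105 / 7.810 = 13.44 A
P_R1 = I² × R1 = (13.44)² × 6.31 = 1141 W

1140 W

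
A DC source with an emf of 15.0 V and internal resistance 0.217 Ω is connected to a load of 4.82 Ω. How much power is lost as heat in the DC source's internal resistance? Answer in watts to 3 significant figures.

1.92 W

r is in series with the load, so it carries the full circuit current — the loss in it is I²r.
I = ε / (r + R) = 15.0 / (0.217 + 4.82) = 2.978 A
P_int = I² r = (2.978)² × 0.217 = 1.924 W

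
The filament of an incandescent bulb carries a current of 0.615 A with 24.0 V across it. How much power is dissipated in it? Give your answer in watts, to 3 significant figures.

14.8 W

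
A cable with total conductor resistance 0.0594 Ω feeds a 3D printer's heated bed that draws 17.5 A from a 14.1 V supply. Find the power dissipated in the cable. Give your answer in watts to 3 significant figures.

18.2 W

The cable and load are in series, so the same current flows in both; the loss is I²R_line.
The cable carries the full 17.5 A.
P_line = I² R_line = (17.50)² × 0.0594 = 18.19 W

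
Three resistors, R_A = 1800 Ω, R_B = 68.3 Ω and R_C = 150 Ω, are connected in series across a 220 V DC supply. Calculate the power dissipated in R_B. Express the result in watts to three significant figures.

0.812 W

In a series string the same current flows through every resistor — find that current, then P = I²R for the one we want.
R_total = 1800 + 68.3 + 150 = 2018 Ω
I = V / R_total = 220 / 2018 = 0.1090 A
P_R_B = I² × R_B = (0.1090)² × 68.3 = 0.8115 W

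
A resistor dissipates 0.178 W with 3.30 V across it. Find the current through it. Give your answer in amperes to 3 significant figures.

Inverting the appropriate power form: I = P / V.
I = 0.178 / 3.30 = 0.05394 A

0.0539 A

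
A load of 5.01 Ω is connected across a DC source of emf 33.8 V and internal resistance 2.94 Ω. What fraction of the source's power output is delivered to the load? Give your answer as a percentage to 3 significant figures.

η = P_load/(P_load+P_int) = I²R/(I²R+I²r) = R/(R+r) — the I² cancels for series elements.
η = R / (R + r) = 5.01 / (5.01 + 2.94) = 0.6302

63.0 %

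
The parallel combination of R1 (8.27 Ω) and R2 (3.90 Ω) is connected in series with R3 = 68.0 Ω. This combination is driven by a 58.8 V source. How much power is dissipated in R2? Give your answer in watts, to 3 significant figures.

Collapse the R1‖R2 pair into one equivalent R_p; then R_p and R3 form a series string.
R_p = (8.27×3.90)/(8.27+3.90) = 2.650 Ω
R_total = R_p + 68.0 = 2.650 + 68.0 = 70.65 Ω
I = V / R_total = 58.8 / 70.65 = 0.8323 A
Voltage across the parallel pair: V_p = I × R_p = 0.8323 × 2.650 = 2.206 V
Use P = V²/R for R2 with V = V_p.
P_R2 = (2.206)² / 3.90 = 1.247 W

1.25 W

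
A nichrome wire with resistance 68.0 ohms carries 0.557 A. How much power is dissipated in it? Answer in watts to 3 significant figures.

With I and R stated, P = I²R applies in one step.
P = (0.5570 A)² × 68.0 Ω = 21.10 W

21.1 W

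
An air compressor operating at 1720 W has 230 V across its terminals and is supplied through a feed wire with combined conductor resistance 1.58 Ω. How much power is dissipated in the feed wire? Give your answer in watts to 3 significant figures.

88.4 W

The feed wire and load are in series, so the same current flows in both; the loss is I²R_line.
I = P / V = 1720 / 230 = 7.478 A through the feed wire.
P_line = I² R_line = (7.478)² × 1.58 = 88.36 W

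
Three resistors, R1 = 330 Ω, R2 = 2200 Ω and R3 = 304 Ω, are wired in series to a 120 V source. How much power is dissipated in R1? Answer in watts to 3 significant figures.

0.592 W

In a series string the same current flows through every resistor — find that current, then P = I²R for the one we want.
R_total = 330 + 2200 + 304 = 2834 Ω
I = V / R_total = 120 / 2834 = 0.04234 A
P_R1 = I² × R1 = (0.04234)² × 330 = 0.5917 W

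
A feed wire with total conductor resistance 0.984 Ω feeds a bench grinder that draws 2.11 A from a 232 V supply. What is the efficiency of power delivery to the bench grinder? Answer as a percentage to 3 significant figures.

The feed wire carries the full 2.11 A.
P_line = I² R_line = (2.110)² × 0.984 = 4.381 W
P_source = V I = 232 × 2.110 = 489.5 W; P_load = 485.1 W
η = P_load / P_source = 485.1 / 489.5 = 0.9911

99.1 %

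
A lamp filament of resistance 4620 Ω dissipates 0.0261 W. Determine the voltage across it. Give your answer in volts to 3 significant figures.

Rearranging the power relation for the two known quantities gives V = √(P R).
V = √(0.0261 × 4620) = 10.98 V

11.0 V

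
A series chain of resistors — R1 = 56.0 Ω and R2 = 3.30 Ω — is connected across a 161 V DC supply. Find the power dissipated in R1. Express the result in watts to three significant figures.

Every series element carries the same I. Get I from the total resistance, then P = I² × R1.
R_total = 56.0 + 3.30 = 59.30 Ω
I = V / R_total = 161 / 59.30 = 2.715 A
P_R1 = I² × R1 = (2.715)² × 56.0 = 412.8 W

413 W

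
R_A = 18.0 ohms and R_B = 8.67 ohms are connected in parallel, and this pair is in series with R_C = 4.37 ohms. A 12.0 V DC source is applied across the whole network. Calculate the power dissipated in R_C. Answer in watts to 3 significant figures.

Combine R_A and R_B into their parallel equivalent first, reducing the network to two series resistors.
R_p = (18.0×8.67)/(18.0+8.67) = 5.852 Ω
R_total = R_p + 4.37 = 5.852 + 4.37 = 10.22 Ω
I = V / R_total = 12.0 / 10.22 = 1.174 A
R_C is the series element, so its power is I²R.
P_R_C = (1.174)² × 4.37 = 6.023 W

6.02 W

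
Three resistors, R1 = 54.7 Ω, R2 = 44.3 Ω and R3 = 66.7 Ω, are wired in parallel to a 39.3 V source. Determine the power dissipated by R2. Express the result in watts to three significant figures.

34.9 W

Each parallel branch sees the full supply voltage, so P = V²/R applies directly to the target branch.
P_R2 = V² / R2 = (39.3)² / 44.3 Ω = 34.86 W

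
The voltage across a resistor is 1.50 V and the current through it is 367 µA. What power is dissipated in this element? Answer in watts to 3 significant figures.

Both the voltage across and the current through the element are known, so P = V I applies directly.
P = 1.50 V × 0.0003670 A = 0.0005505 W

0.000550 W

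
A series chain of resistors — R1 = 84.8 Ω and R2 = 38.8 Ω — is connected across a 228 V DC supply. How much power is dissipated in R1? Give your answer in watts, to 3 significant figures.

289 W

Series elements share the same current, so find I first, then use P = I²R.
R_total = 84.8 + 38.8 = 123.6 Ω
I = V / R_total = 228 / 123.6 = 1.845 A
P_R1 = I² × R1 = (1.845)² × 84.8 = 288.6 W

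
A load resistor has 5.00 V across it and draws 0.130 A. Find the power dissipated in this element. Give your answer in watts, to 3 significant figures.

Both the voltage across and the current through the element are known, so P = V I applies directly.
P = 5.00 V × 0.1300 A = 0.6500 W

0.650 W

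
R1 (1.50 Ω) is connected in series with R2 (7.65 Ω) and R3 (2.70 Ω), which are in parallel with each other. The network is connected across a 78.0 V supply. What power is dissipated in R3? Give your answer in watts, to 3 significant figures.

734 W

First combine the parallel branches into one equivalent R_p, then R1 + R_p is a series pair.
R_p = (7.65×2.70)/(7.65+2.70) = 1.996 Ω
R_total = 1.50 + 1.996 = 3.496 Ω
I = V / R_total = 78.0 / 3.496 = 22.31 A
Voltage across the parallel pair: V_p = I × R_p = 22.31 × 1.996 = 44.53 V
R3 is across V_p, so use P = V²/R for that branch.
P_R3 = (44.53)² / 2.70 = 734.4 W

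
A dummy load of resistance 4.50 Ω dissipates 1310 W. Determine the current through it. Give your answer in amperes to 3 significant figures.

Inverting the appropriate power form: I = √(P / R).
I = √(1310 / 4.50) = 17.06 A

17.1 A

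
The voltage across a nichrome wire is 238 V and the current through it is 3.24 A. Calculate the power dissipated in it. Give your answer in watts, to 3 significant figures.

771 W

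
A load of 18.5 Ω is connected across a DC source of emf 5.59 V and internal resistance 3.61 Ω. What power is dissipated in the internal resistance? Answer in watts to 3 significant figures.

The internal resistance carries the same current as the load; P_int = I²r.
I = ε / (r + R) = 5.59 / (3.61 + 18.5) = 0.2528 A
P_int = I² r = (0.2528)² × 3.61 = 0.2308 W

0.231 W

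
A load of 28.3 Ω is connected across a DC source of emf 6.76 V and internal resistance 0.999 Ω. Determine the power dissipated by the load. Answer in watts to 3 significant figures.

1.51 W

Find the circuit current first, then P = I²R for the load (series elements share I).
I = ε / (r + R) = 6.76 / (0.999 + 28.3) = 0.2307 A
P_load = I² R = (0.2307)² × 28.3 = 1.507 W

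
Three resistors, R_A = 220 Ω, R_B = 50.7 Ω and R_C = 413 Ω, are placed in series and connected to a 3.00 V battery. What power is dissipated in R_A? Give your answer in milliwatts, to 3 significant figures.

Series elements share the same current, so find I first, then use P = I²R.
R_total = 220 + 50.7 + 413 = 683.7 Ω
I = V / R_total = 3.00 / 683.7 = 0.004388 A
P_R_A = I² × R_A = (0.004388)² × 220 = 0.004236 W

4.24 mW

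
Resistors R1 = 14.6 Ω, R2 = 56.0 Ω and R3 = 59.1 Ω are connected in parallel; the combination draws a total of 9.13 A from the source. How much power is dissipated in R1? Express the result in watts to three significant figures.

535 W

Parallel branches share V, not I — compute V via R_eq, then use V²/R for the target branch.
1/R_eq = 1/14.6 + 1/56.0 + 1/59.1 ⇒ R_eq = 9.683 Ω
V = I_total × R_eq = 9.130 × 9.683 = 88.41 V
P_R1 = V² / R1 = (88.41)² / 14.6 = 535.3 W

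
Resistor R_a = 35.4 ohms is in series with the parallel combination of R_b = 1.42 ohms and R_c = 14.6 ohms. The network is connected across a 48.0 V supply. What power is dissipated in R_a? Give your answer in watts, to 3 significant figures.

Reduce the parallel pair to R_p first; the network is then a simple series string.
R_p = (1.42×14.6)/(1.42+14.6) = 1.294 Ω
R_total = 35.4 + 1.294 = 36.69 Ω
I = V / R_total = 48.0 / 36.69 = 1.308 A
R_a carries the full series current, so P = I²R.
P_R_a = (1.308)² × 35.4 = 60.57 W

60.6 W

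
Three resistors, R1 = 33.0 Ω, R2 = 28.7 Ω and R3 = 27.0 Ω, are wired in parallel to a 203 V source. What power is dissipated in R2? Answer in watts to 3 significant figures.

1440 W

The supply voltage appears across each parallel branch — just use P = V²/R2.
P_R2 = V² / R2 = (203)² / 28.7 Ω = 1436 W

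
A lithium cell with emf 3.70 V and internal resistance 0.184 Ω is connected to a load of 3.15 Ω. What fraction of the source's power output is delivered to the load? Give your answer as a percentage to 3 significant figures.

The source delivers εI, of which I²R reaches the load and I²r is lost; since I is common, η = R/(R+r).
η = R / (R + r) = 3.15 / (3.15 + 0.184) = 0.9448

94.5 %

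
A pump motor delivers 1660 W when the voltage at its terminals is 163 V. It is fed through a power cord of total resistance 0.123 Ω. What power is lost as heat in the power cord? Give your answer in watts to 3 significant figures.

The power cord is a series resistance carrying the load current; its dissipation is I²R_line.
I = P / V = 1660 / 163 = 10.18 A through the power cord.
P_line = I² R_line = (10.18)² × 0.123 = 12.76 W

12.8 W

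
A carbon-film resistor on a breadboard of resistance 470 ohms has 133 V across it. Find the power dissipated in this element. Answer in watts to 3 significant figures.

V and R are stated; P = V²/R avoids computing the current.
P = (133 V)² / 470 Ω = 37.64 W

37.6 W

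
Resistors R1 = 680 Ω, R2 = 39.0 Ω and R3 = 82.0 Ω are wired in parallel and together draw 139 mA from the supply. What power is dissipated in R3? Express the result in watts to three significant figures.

The branches share the same voltage, but only the total current is given — find V from the equivalent resistance first.
1/R_eq = 1/680 + 1/39.0 + 1/82.0 ⇒ R_eq = 25.44 Ω
V = I_total × R_eq = 0.1390 × 25.44 = 3.536 V
P_R3 = V² / R3 = (3.536)² / 82.0 = 0.1525 W

0.153 W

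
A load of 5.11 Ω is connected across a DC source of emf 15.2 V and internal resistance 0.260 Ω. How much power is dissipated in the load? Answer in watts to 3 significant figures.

Find the circuit current first, then P = I²R for the load (series elements share I).
I = ε / (r + R) = 15.2 / (0.260 + 5.11) = 2.831 A
P_load = I² R = (2.831)² × 5.11 = 40.94 W

40.9 W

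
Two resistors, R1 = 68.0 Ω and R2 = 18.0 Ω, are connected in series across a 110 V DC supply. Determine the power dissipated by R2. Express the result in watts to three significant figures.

Series elements share the same current, so find I first, then use P = I²R.
R_total = 68.0 + 18.0 = 86.00 Ω
I = V / R_total = 110 / 86.00 = 1.279 A
P_R2 = I² × R2 = (1.279)² × 18.0 = 29.45 W

29.4 W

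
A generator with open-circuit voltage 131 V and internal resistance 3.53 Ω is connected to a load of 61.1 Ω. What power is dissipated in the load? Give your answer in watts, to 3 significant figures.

251 W

With r and R in series, I = ε/(r+R); the load dissipates I²R.
I = ε / (r + R) = 131 / (3.53 + 61.1) = 2.027 A
P_load = I² R = (2.027)² × 61.1 = 251.0 W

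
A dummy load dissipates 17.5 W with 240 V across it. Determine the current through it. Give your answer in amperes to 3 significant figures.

From P = V I = I²R = V²/R, with the two given quantities we get I = P / V.
I = 17.5 / 240 = 0.07292 A

0.0729 A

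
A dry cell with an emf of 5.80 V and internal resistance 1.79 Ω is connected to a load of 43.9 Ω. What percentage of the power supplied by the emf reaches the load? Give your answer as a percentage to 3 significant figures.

96.1 %

Both r and R carry the same current, so the power split is just the resistance split: η = R/(R+r).
η = R / (R + r) = 43.9 / (43.9 + 1.79) = 0.9608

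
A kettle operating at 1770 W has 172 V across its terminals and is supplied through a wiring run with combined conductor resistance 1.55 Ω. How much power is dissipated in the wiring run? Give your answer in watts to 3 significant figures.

164 W

The wiring run is a series resistance carrying the load current; its dissipation is I²R_line.
I = P / V = 1770 / 172 = 10.29 A through the wiring run.
P_line = I² R_line = (10.29)² × 1.55 = 164.1 W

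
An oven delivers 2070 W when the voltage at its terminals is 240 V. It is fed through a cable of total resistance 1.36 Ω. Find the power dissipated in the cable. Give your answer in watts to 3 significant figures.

The cable and load are in series, so the same current flows in both; the loss is I²R_line.
I = P / V = 2070 / 240 = 8.625 A through the cable.
P_line = I² R_line = (8.625)² × 1.36 = 101.2 W

101 W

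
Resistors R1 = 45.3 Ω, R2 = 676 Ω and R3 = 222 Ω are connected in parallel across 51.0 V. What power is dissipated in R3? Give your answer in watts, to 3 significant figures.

11.7 W

Each parallel branch sees the full supply voltage, so P = V²/R applies directly to the target branch.
P_R3 = V² / R3 = (51.0)² / 222 Ω = 11.72 W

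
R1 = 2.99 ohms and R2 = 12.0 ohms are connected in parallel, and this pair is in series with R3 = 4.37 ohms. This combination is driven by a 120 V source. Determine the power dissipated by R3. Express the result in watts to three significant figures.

Collapse the R1‖R2 pair into one equivalent R_p; then R_p and R3 form a series string.
R_p = (2.99×12.0)/(2.99+12.0) = 2.394 Ω
R_total = R_p + 4.37 = 2.394 + 4.37 = 6.764 Ω
I = V / R_total = 120 / 6.764 = 17.74 A
R3 is the series element, so its power is I²R.
P_R3 = (17.74)² × 4.37 = 1376 W

1380 W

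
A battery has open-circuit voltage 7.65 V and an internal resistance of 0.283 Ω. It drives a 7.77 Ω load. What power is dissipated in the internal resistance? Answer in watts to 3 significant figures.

The source's internal resistance is just another series element carrying I; its dissipation is I²r.
I = ε / (r + R) = 7.65 / (0.283 + 7.77) = 0.9500 A
P_int = I² r = (0.9500)² × 0.283 = 0.2554 W

0.255 W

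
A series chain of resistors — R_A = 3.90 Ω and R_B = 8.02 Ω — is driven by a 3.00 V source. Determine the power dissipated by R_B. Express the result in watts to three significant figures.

Series elements share the same current, so find I first, then use P = I²R.
R_total = 3.90 + 8.02 = 11.92 Ω
I = V / R_total = 3.00 / 11.92 = 0.2517 A
P_R_B = I² × R_B = (0.2517)² × 8.02 = 0.5080 W

0.508 W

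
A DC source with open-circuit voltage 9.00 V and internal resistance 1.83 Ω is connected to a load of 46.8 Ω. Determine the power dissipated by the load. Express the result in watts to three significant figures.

The internal resistance and the load are in series, so the same I flows through both; get I from ε/(r+R), then I²R for the load.
I = ε / (r + R) = 9.00 / (1.83 + 46.8) = 0.1851 A
P_load = I² R = (0.1851)² × 46.8 = 1.603 W

1.60 W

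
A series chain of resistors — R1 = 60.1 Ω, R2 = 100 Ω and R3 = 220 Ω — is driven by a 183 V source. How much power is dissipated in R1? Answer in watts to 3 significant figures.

13.9 W

In a series string the same current flows through every resistor — find that current, then P = I²R for the one we want.
R_total = 60.1 + 100 + 220 = 380.1 Ω
I = V / R_total = 183 / 380.1 = 0.4815 A
P_R1 = I² × R1 = (0.4815)² × 60.1 = 13.93 W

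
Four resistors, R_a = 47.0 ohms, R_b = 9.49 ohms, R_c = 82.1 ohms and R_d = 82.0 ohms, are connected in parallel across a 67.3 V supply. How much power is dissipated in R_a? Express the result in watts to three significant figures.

96.4 W

Parallel branches share the same voltage; P = V²/R gives the branch power in one step.
P_R_a = V² / R_a = (67.3)² / 47.0 Ω = 96.37 W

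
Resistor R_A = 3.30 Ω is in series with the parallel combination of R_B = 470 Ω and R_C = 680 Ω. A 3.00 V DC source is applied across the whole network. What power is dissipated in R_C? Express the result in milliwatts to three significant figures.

Collapse R_B‖R_C to a single equivalent, reducing the network to two series elements.
R_p = (470×680)/(470+680) = 277.9 Ω
R_total = 3.30 + 277.9 = 281.2 Ω
I = V / R_total = 3.00 / 281.2 = 0.01067 A
Voltage across the parallel pair: V_p = I × R_p = 0.01067 × 277.9 = 2.965 V
R_C is across V_p, so use P = V²/R for that branch.
P_R_C = (2.965)² / 680 = 0.01293 W

12.9 mW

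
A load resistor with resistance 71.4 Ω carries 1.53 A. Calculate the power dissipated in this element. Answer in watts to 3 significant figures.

167 W

Current and resistance are given, so P = I²R is the direct form.
P = (1.530 A)² × 71.4 Ω = 167.1 W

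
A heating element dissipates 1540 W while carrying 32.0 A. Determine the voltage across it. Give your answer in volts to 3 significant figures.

48.1 V

Inverting the appropriate power form: V = P / I.
V = 1540 / 32.00 = 48.12 V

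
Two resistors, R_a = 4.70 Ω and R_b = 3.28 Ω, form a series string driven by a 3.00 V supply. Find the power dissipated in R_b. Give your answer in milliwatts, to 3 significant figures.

Since the resistors are in series they all carry the loop current I = V/R_total; the power in any one is I²R.
R_total = 4.70 + 3.28 = 7.980 Ω
I = V / R_total = 3.00 / 7.980 = 0.3759 A
P_R_b = I² × R_b = (0.3759)² × 3.28 = 0.4636 W

464 mW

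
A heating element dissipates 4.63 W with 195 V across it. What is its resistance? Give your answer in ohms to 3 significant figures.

8210 Ω

From P = V I = I²R = V²/R, with the two given quantities we get R = V² / P.
R = (195)² / 4.63 = 8213 Ω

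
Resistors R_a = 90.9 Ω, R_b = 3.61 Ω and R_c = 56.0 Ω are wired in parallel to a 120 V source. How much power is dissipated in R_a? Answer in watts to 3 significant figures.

158 W

R_a sits directly across the source, so P = V²/R with V = 120 V.
P_R_a = V² / R_a = (120)² / 90.9 Ω = 158.4 W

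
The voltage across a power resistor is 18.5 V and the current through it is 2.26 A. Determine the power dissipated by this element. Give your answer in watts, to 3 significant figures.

41.8 W

Both the voltage across and the current through the element are known, so P = V I applies directly.
P = 18.5 V × 2.260 A = 41.81 W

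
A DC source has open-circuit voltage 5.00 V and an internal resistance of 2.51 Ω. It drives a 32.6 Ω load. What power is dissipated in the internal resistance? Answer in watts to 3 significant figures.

0.0509 W

Internal loss is I²r, with I set by the total series resistance r+R.
I = ε / (r + R) = 5.00 / (2.51 + 32.6) = 0.1424 A
P_int = I² r = (0.1424)² × 2.51 = 0.05090 W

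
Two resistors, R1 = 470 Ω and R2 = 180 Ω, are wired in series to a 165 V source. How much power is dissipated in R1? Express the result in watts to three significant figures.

Since the resistors are in series they all carry the loop current I = V/R_total; the power in any one is I²R.
R_total = 470 + 180 = 650.0 Ω
I = V / R_total = 165 / 650.0 = 0.2538 A
P_R1 = I² × R1 = (0.2538)² × 470 = 30.29 W

30.3 W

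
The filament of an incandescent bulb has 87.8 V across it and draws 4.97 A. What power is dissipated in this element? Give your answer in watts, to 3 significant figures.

436 W

With V and I both given, power follows immediately from P = V I.
P = 87.8 V × 4.970 A = 436.4 W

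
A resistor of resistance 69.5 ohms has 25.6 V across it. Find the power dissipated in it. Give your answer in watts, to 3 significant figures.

We know the drop across the element and its resistance — P = V²/R, one step.
P = (25.6 V)² / 69.5 Ω = 9.430 W

9.43 W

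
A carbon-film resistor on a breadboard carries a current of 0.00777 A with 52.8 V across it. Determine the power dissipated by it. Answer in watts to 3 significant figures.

0.410 W

Both the voltage across and the current through the element are known, so P = V I applies directly.
P = 52.8 V × 0.007770 A = 0.4103 W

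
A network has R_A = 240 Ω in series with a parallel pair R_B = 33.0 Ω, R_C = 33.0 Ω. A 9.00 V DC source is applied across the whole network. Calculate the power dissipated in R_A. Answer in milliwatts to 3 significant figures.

295 mW

Replace R_B and R_C with their parallel equivalent so the circuit becomes R_A in series with R_p.
R_p = (33.0×33.0)/(33.0+33.0) = 16.50 Ω
R_total = 240 + 16.50 = 256.5 Ω
I = V / R_total = 9.00 / 256.5 = 0.03509 A
R_A is in the main series path, so its power is I²R_A.
P_R_A = (0.03509)² × 240 = 0.2955 W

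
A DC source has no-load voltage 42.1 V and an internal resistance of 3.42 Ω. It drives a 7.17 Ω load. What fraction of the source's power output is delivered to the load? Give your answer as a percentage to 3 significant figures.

The source delivers εI, of which I²R reaches the load and I²r is lost; since I is common, η = R/(R+r).
η = R / (R + r) = 7.17 / (7.17 + 3.42) = 0.6771

67.7 %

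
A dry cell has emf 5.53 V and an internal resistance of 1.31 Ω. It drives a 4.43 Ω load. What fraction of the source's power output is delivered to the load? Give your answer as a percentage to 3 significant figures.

77.2 %

Both r and R carry the same current, so the power split is just the resistance split: η = R/(R+r).
η = R / (R + r) = 4.43 / (4.43 + 1.31) = 0.7718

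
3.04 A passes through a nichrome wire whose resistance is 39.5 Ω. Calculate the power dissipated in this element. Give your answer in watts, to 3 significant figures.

365 W

The current through and the resistance of the element are both given; use P = I²R.
P = (3.040 A)² × 39.5 Ω = 365.0 W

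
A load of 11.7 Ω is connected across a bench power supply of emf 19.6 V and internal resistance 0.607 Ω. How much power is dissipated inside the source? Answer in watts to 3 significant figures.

1.54 W

r is in series with the load, so it carries the full circuit current — the loss in it is I²r.
I = ε / (r + R) = 19.6 / (0.607 + 11.7) = 1.593 A
P_int = I² r = (1.593)² × 0.607 = 1.540 W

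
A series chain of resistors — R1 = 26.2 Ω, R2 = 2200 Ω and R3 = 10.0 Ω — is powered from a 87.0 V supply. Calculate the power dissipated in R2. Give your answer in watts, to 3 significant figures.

Every series element carries the same I. Get I from the total resistance, then P = I² × R2.
R_total = 26.2 + 2200 + 10.0 = 2236 Ω
I = V / R_total = 87.0 / 2236 = 0.03891 A
P_R2 = I² × R2 = (0.03891)² × 2200 = 3.330 W

3.33 W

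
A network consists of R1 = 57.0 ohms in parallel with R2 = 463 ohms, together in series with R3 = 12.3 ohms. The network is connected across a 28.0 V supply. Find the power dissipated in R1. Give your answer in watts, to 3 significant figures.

8.91 W

Combine R1 and R2 into their parallel equivalent first, reducing the network to two series resistors.
R_p = (57.0×463)/(57.0+463) = 50.75 Ω
R_total = R_p + 12.3 = 50.75 + 12.3 = 63.05 Ω
I = V / R_total = 28.0 / 63.05 = 0.4441 A
Voltage across the parallel pair: V_p = I × R_p = 0.4441 × 50.75 = 22.54 V
R1 has V_p across it, so P = V_p²/R1.
P_R1 = (22.54)² / 57.0 = 8.911 W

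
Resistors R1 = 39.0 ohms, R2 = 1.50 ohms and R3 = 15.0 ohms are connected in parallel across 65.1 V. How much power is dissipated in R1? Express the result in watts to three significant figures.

109 W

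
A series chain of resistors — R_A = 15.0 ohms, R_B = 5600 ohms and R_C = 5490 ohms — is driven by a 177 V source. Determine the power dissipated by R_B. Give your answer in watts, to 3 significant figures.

Since the resistors are in series they all carry the loop current I = V/R_total; the power in any one is I²R.
R_total = 15.0 + 5600 + 5490 = 11100 Ω
I = V / R_total = 177 / 11100 = 0.01594 A
P_R_B = I² × R_B = (0.01594)² × 5600 = 1.423 W

1.42 W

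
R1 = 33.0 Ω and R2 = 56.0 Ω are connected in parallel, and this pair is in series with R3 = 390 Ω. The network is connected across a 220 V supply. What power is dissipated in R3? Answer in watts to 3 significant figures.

Collapse the R1‖R2 pair into one equivalent R_p; then R_p and R3 form a series string.
R_p = (33.0×56.0)/(33.0+56.0) = 20.76 Ω
R_total = R_p + 390 = 20.76 + 390 = 410.8 Ω
I = V / R_total = 220 / 410.8 = 0.5356 A
All the supply current flows through R3; use P = I²R3.
P_R3 = (0.5356)² × 390 = 111.9 W

112 W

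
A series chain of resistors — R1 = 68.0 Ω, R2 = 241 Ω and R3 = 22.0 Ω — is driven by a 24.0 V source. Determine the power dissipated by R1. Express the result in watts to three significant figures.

0.357 W

The current is common to all series resistors; compute it, then apply P = I²R for the target.
R_total = 68.0 + 241 + 22.0 = 331.0 Ω
I = V / R_total = 24.0 / 331.0 = 0.07251 A
P_R1 = I² × R1 = (0.07251)² × 68.0 = 0.3575 W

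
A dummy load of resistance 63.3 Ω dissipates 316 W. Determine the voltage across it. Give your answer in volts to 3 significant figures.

Rearranging the power relation for the two known quantities gives V = √(P R).
V = √(316 × 63.3) = 141.4 V

141 V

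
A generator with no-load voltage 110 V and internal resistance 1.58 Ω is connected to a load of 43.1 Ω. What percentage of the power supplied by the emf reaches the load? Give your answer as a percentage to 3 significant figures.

Efficiency is P_load / P_total. With a series r and R sharing the same I, P = I²R for each, so η = R/(R+r).
η = R / (R + r) = 43.1 / (43.1 + 1.58) = 0.9646

96.5 %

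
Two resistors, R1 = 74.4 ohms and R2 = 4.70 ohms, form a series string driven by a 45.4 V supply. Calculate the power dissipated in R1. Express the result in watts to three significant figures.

Since the resistors are in series they all carry the loop current I = V/R_total; the power in any one is I²R.
R_total = 74.4 + 4.70 = 79.10 Ω
I = V / R_total = 45.4 / 79.10 = 0.5740 A
P_R1 = I² × R1 = (0.5740)² × 74.4 = 24.51 W

24.5 W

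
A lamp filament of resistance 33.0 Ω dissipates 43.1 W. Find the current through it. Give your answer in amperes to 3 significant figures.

1.14 A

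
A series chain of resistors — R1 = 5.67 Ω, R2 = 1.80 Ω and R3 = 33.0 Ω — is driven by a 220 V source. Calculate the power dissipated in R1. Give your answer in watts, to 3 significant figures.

Every series element carries the same I. Get I from the total resistance, then P = I² × R1.
R_total = 5.67 + 1.80 + 33.0 = 40.47 Ω
I = V / R_total = 220 / 40.47 = 5.436 A
P_R1 = I² × R1 = (5.436)² × 5.67 = 167.6 W

168 W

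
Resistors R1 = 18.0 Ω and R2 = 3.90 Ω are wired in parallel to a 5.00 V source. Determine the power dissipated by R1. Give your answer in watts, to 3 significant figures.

1.39 W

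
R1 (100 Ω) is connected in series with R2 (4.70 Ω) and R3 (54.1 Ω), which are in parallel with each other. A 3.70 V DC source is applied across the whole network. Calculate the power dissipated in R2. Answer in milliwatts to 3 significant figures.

Replace R2 and R3 with their parallel equivalent so the circuit becomes R1 in series with R_p.
R_p = (4.70×54.1)/(4.70+54.1) = 4.324 Ω
R_total = 100 + 4.324 = 104.3 Ω
I = V / R_total = 3.70 / 104.3 = 0.03547 A
Voltage across the parallel pair: V_p = I × R_p = 0.03547 × 4.324 = 0.1534 V
With V_p across R2, its power is V_p²/R2.
P_R2 = (0.1534)² / 4.70 = 0.005005 W

5.00 mW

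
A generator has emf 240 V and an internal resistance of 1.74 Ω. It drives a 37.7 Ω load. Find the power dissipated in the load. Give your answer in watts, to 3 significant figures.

Load and internal resistance form a series loop — compute the loop current, then the load power via I²R.
I = ε / (r + R) = 240 / (1.74 + 37.7) = 6.085 A
P_load = I² R = (6.085)² × 37.7 = 1396 W

1400 W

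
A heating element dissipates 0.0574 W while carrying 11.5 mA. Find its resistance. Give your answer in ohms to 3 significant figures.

434 Ω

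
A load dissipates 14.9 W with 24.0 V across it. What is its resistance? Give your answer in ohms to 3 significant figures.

38.7 Ω

The two known quantities fix the third via R = V² / P.
R = (24.0)² / 14.9 = 38.66 Ω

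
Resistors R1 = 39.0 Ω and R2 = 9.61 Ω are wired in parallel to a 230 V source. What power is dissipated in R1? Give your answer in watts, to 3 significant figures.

1360 W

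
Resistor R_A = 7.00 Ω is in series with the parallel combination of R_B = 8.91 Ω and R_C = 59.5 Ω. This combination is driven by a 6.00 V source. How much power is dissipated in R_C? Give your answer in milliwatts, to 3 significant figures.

167 mW

Reduce the parallel pair to R_p first; the network is then a simple series string.
R_p = (8.91×59.5)/(8.91+59.5) = 7.750 Ω
R_total = 7.00 + 7.750 = 14.75 Ω
I = V / R_total = 6.00 / 14.75 = 0.4068 A
Voltage across the parallel pair: V_p = I × R_p = 0.4068 × 7.750 = 3.152 V
With V_p across R_C, its power is V_p²/R_C.
P_R_C = (3.152)² / 59.5 = 0.1670 W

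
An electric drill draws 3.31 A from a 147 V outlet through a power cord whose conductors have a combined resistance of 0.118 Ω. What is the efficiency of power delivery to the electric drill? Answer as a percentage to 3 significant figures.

99.7 %

The power cord carries the full 3.31 A.
P_line = I² R_line = (3.310)² × 0.118 = 1.293 W
P_source = V I = 147 × 3.310 = 486.6 W; P_load = 485.3 W
η = P_load / P_source = 485.3 / 486.6 = 0.9973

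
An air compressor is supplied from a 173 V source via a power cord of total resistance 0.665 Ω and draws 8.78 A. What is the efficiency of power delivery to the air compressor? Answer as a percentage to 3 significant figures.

96.6 %

The power cord carries the full 8.78 A.
P_line = I² R_line = (8.780)² × 0.665 = 51.26 W
P_source = V I = 173 × 8.780 = 1519 W; P_load = 1468 W
η = P_load / P_source = 1468 / 1519 = 0.9663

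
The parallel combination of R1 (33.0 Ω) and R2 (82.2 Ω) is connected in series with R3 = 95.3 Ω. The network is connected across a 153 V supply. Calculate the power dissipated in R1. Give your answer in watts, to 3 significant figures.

Reduce the parallel combination to a single R_p; the circuit then becomes R_p in series with the remaining resistor.
R_p = (33.0×82.2)/(33.0+82.2) = 23.55 Ω
R_total = R_p + 95.3 = 23.55 + 95.3 = 118.8 Ω
I = V / R_total = 153 / 118.8 = 1.287 A
Voltage across the parallel pair: V_p = I × R_p = 1.287 × 23.55 = 30.31 V
R1 sits across V_p; its power is V_p²/R.
P_R1 = (30.31)² / 33.0 = 27.85 W

27.8 W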